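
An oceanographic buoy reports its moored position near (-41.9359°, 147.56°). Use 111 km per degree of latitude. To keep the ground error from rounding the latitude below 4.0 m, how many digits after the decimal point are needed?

5

One degree of latitude covers 111000 m.
N decimal places → at most half a unit in the last place, 0.5 × 10⁻ᴺ° = 111000/2 × 10⁻ᴺ m.
Need 0.5 × 111000 × 10⁻ᴺ ≤ 4.0 → 10⁻ᴺ ≤ 7.207e-05, so N ≥ 4.14.
N = 4 would give 5.55 m (too coarse); N = 5 gives 0.555 m ≤ 4.0 m.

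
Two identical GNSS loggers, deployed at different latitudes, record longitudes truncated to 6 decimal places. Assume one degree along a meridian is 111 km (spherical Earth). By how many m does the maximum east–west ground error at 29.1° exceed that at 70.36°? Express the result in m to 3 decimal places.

Truncating at 6 decimal places can drop up to a full unit in the last place, so the longitude may be off by as much as 1e-06°.
At 29.1°: 1e-06° × 111000 × cos 29.1° = 1e-06 × 111000 × 0.8738 ≈ 0.096989 m.
At 70.36°: 1e-06° × 111000 × cos 70.36° = 1e-06 × 111000 × 0.3361 ≈ 0.037308 m.
Difference: 0.096989 − 0.037308 = 0.059681 m.

0.060 m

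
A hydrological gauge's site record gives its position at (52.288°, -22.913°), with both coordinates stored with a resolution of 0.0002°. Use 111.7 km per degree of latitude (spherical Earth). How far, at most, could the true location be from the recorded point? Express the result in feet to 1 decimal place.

With a 0.0002° grid the true value lies within half a step, ±0.0002°/2 = ±0.0001°, of the stored one.
North–south component: 0.0001° × 111700 = 11.17 m.
E–W at 52.288°: 0.0001° × 111700 × cos 52.288° = 0.0001 × 111700 × 0.6117 ≈ 6.83261 m.
Combining orthogonally: (11.17² + 6.83261²)^½ ≈ 13.094 m.
Converting: 13.094 m × 3.2808 ft/m ≈ 42.959 ft.

43.0 feet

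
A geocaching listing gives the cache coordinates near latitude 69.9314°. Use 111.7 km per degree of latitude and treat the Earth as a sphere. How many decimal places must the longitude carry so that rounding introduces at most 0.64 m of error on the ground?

At 69.9314° one degree of longitude covers 111700 × cos 69.9314° ≈ 111700 × 0.3431 ≈ 38329.3 m.
N decimal places → at most half a unit in the last place, 0.5 × 10⁻ᴺ° = 38329.3/2 × 10⁻ᴺ m.
Setting 19164.6 × 10⁻ᴺ ≤ 0.64 gives 10ᴺ ≥ 2.994e+04, i.e. N ≥ 4.48.
N = 4 would give 1.92 m (too coarse); N = 5 gives 0.192 m ≤ 0.64 m.

5 decimal places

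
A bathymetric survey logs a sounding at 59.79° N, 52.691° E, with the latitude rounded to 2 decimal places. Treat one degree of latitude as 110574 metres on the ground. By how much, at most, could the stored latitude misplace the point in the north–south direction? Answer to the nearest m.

Rounding to 2 decimal places leaves the latitude within ±0.005° of the true value.
So the N–S error is at most 0.005 × 110574 = 552.87 m.

553 m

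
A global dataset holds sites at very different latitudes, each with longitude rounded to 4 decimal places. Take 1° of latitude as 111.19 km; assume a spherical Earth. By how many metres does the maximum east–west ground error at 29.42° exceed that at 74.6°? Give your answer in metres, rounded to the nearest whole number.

3 metres

Rounding to 4 decimal places leaves the longitude within ±5e-05° of the true value.
At 29.42°: 5e-05° × 111190 × cos 29.42° = 5e-05 × 111190 × 0.8710 ≈ 4.8426 m.
At 74.6°: 5e-05° × 111190 × cos 74.6° = 5e-05 × 111190 × 0.2656 ≈ 1.4764 m.
Difference: 4.8426 − 1.4764 = 3.3662 m.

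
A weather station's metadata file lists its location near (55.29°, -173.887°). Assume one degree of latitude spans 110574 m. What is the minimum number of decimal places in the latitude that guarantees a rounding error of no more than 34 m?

One degree of latitude covers 110574 m.
Rounding to N decimal places gives at most 0.5 × 10⁻ᴺ degrees of error, i.e. 0.5 × 10⁻ᴺ × 110574 m.
Need 0.5 × 110574 × 10⁻ᴺ ≤ 34 → 10⁻ᴺ ≤ 6.150e-04, so N ≥ 3.21.
So 4 decimal places suffice (5.53 m); 3 would allow up to 55.3 m.

4 decimal places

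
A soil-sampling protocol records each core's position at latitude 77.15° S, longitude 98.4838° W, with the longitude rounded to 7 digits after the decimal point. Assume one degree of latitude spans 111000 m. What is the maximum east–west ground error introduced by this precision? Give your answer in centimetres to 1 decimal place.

0.1 centimetres

Rounding to 7 decimal places leaves the longitude within ±5e-08° of the true value.
Parallels shrink by cos φ, so at 77.15° a degree of longitude is 111000 × 0.2224 ≈ 24686.3 m.
East–west error: 5e-08° × 24686.3 m/° ≈ 0.00123432 m.
That is 0.00123432 m = 0.12343 cm.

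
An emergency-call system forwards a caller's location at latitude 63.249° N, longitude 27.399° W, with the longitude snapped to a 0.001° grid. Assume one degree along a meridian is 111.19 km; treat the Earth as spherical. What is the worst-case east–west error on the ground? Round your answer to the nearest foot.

With a 0.001° grid the true value lies within half a step, ±0.001°/2 = ±0.0005°, of the stored one.
At latitude 63.249° a degree of longitude spans 111190 m × cos 63.249° = 111190 × 0.4501 ≈ 50048.2 m.
Maximum E–W displacement: 0.0005 × 50048.2 = 25.0241 m.
Converting: 25.0241 m × 3.2808 ft/m ≈ 82.1 ft.

82 feet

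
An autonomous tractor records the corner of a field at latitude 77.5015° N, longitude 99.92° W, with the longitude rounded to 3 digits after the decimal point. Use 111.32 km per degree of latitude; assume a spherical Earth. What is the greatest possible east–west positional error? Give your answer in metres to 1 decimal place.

Rounding to 3 decimal places leaves the longitude within ±0.0005° of the true value.
At latitude 77.5015° a degree of longitude spans 111320 m × cos 77.5015° = 111320 × 0.2164 ≈ 24091.2 m.
East–west error: 0.0005° × 24091.2 m/° ≈ 12.0456 m.

12.0 metres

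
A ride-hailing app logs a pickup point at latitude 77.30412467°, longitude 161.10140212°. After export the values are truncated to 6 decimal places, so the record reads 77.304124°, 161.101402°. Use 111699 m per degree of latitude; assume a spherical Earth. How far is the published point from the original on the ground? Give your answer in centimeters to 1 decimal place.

Δlat = 77.30412467 − 77.304124 = +0.00000067°; Δlon = 161.10140212 − 161.101402 = +0.00000012°.
N–S: 0.00000067° × 111699 m/° = 0.0748383 m.
East–west at this latitude: 0.00000012° × 111699 × cos 77.3041° ≈ 0.00000012 × 24548.8 = 0.00294585 m.
Distance: √(0.0748383² + 0.00294585²) ≈ 0.0748963 m.
That is 0.0748963 m = 7.4896 cm.

7.5 centimeters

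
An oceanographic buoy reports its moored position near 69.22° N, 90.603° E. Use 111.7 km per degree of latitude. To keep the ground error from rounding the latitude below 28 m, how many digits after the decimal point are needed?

4

One degree of latitude covers 111700 m.
With N decimal places the half-ulp bound is 0.5·10⁻ᴺ°, or 0.5·10⁻ᴺ × 111700 m on the ground.
Setting 55850 × 10⁻ᴺ ≤ 28 gives 10ᴺ ≥ 1995, i.e. N ≥ 3.30.
So 4 decimal places suffice (5.58 m); 3 would allow up to 55.9 m.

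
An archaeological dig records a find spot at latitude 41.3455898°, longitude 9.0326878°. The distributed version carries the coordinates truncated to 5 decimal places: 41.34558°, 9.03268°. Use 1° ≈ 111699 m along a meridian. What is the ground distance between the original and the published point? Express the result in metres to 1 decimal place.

The latitude changed by +0.0000098° and the longitude by +0.0000078°.
N–S: 0.0000098° × 111699 m/° = 1.09465 m.
East–west at this latitude: 0.0000078° × 111699 × cos 41.3456° ≈ 0.0000078 × 83856.8 = 0.654083 m.
Combined displacement = (1.09465² + 0.654083²)^½ ≈ 1.27518 m.

1.3 metres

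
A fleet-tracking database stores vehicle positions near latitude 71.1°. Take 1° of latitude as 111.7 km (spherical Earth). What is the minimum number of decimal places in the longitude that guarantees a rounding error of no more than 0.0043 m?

At 71.1° one degree of longitude covers 111700 × cos 71.1° ≈ 111700 × 0.3239 ≈ 36181.6 m.
With N decimal places the half-ulp bound is 0.5·10⁻ᴺ°, or 0.5·10⁻ᴺ × 36181.6 m on the ground.
Setting 18090.8 × 10⁻ᴺ ≤ 0.0043 gives 10ᴺ ≥ 4.207e+06, i.e. N ≥ 6.62.
So 7 decimal places suffice (0.00181 m); 6 would allow up to 0.0181 m.

7 decimal places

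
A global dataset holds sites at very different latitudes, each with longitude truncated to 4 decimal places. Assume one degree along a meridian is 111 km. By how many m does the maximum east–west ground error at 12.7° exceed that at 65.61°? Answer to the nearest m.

6 m

Truncating at 4 decimal places can drop up to a full unit in the last place, so the longitude may be off by as much as 0.0001°.
At 12.7°: 0.0001° × 111000 × cos 12.7° = 0.0001 × 111000 × 0.9755 ≈ 10.828 m.
Error at 65.61° = 0.0001° × 111000 × cos 65.61° ≈ 11.1 × 0.4129 = 4.5837 m.
Difference: 10.828 − 4.5837 = 6.2447 m.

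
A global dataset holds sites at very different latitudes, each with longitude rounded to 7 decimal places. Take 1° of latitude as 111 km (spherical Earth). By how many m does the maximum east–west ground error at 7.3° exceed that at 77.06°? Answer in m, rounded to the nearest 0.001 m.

0.004 m

Rounding to 7 decimal places leaves the longitude within ±5e-08° of the true value.
At 7.3°: 5e-08° × 111000 × cos 7.3° = 5e-08 × 111000 × 0.9919 ≈ 0.005505 m.
Error at 77.06° = 5e-08° × 111000 × cos 77.06° ≈ 0.00555 × 0.2239 = 0.0012428 m.
Difference: 0.005505 − 0.0012428 = 0.0042622 m.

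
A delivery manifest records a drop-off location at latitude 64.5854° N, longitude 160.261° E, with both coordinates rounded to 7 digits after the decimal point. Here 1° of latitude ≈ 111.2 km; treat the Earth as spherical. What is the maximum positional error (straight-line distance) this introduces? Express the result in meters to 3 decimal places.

0.006 meters

Rounding to 7 decimal places leaves each coordinate within ±5e-08° of the true value.
North–south component: 5e-08° × 111200 = 0.00556 m.
E–W at 64.5854°: 5e-08° × 111200 × cos 64.5854° = 5e-08 × 111200 × 0.4292 ≈ 0.00238616 m.
The two errors are perpendicular, so the maximum displacement is √(0.00556² + 0.00238616²) ≈ 0.0060504 m.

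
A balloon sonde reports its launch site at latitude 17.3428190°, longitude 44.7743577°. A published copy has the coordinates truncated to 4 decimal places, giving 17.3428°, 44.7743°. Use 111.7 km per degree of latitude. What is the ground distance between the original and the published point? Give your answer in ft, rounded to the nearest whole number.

The latitude changed by +0.0000190° and the longitude by +0.0000577°.
North–south shift: 0.0000190 × 111700 = 2.1223 m.
E–W at 17.3428°: 0.0000577° × 111700 × cos 17.3428° = 0.0000577 × 111700 × 0.9545 ≈ 6.15209 m.
Hypotenuse of the two orthogonal shifts: √(2.1223² + 6.15209²) = 6.50787 m.
Converting: 6.50787 m × 3.2808 ft/m ≈ 21.351 ft.

21 ft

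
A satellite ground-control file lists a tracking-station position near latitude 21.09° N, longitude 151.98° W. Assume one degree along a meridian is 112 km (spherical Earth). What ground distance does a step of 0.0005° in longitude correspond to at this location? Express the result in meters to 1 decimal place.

52.2 meters

One degree of longitude here spans 112000 × cos 21.09° = 112000 × 0.9330 ≈ 104498 m; 0.0005° of that is 52.2489 m.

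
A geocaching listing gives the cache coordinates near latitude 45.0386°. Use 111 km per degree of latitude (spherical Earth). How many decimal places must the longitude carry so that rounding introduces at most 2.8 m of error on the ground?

5 decimal places

At 45.0386° one degree of longitude covers 111000 × cos 45.0386° ≈ 111000 × 0.7066 ≈ 78436 m.
N decimal places → at most half a unit in the last place, 0.5 × 10⁻ᴺ° = 78436/2 × 10⁻ᴺ m.
Setting 39218 × 10⁻ᴺ ≤ 2.8 gives 10ᴺ ≥ 1.401e+04, i.e. N ≥ 4.15.
At 4 places the error can reach 3.92 m, but 5 places keeps it to 0.392 m.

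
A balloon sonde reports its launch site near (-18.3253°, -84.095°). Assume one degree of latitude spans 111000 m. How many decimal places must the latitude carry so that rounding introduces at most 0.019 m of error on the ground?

One degree of latitude covers 111000 m.
N decimal places → at most half a unit in the last place, 0.5 × 10⁻ᴺ° = 111000/2 × 10⁻ᴺ m.
Setting 55500 × 10⁻ᴺ ≤ 0.019 gives 10ᴺ ≥ 2.921e+06, i.e. N ≥ 6.47.
N = 6 would give 0.0555 m (too coarse); N = 7 gives 0.00555 m ≤ 0.019 m.

7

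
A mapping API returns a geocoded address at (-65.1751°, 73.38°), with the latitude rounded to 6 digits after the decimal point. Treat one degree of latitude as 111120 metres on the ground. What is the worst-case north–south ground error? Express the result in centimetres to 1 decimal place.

5.6 centimetres

Rounding to 6 decimal places leaves the latitude within ±5e-07° of the true value.
North–south distance: 5e-07° × 111120 m/° = 0.05556 m.
That is 0.05556 m = 5.556 cm.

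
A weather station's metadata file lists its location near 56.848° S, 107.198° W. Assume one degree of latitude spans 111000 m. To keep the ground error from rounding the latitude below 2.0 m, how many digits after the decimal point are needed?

One degree of latitude covers 111000 m.
N decimal places → at most half a unit in the last place, 0.5 × 10⁻ᴺ° = 111000/2 × 10⁻ᴺ m.
Setting 55500 × 10⁻ᴺ ≤ 2.0 gives 10ᴺ ≥ 2.775e+04, i.e. N ≥ 4.44.
N = 4 would give 5.55 m (too coarse); N = 5 gives 0.555 m ≤ 2.0 m.

5 decimal places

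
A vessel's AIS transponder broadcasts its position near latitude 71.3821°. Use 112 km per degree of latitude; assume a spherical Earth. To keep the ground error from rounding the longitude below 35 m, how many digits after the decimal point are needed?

3 decimal places

At 71.3821° one degree of longitude covers 112000 × cos 71.3821° ≈ 112000 × 0.3193 ≈ 35756.6 m.
Rounding to N decimal places gives at most 0.5 × 10⁻ᴺ degrees of error, i.e. 0.5 × 10⁻ᴺ × 35756.6 m.
Need 0.5 × 35756.6 × 10⁻ᴺ ≤ 35 → 10⁻ᴺ ≤ 1.958e-03, so N ≥ 2.71.
At 2 places the error can reach 179 m, but 3 places keeps it to 17.9 m.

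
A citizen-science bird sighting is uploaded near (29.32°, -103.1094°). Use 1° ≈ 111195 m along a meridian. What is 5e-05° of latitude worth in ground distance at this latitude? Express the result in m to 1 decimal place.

5.6 m

5e-05° × 111195 m/° = 5.55975 m.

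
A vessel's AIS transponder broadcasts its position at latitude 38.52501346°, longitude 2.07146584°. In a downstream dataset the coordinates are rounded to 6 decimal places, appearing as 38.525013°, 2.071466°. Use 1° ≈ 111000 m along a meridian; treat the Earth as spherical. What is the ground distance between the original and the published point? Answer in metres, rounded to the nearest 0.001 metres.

The latitude changed by +0.00000046° and the longitude by -0.00000016°.
N–S: 0.00000046° × 111000 m/° = 0.05106 m.
East–west at this latitude: -0.00000016° × 111000 × cos 38.525° ≈ -0.00000016 × 86839.3 = -0.0138943 m.
Combined displacement = (0.05106² + 0.0138943²)^½ ≈ 0.0529167 m.

0.053 metres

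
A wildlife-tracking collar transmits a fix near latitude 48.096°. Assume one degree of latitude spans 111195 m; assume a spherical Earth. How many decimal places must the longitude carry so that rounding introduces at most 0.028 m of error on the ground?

At 48.096° one degree of longitude covers 111195 × cos 48.096° ≈ 111195 × 0.6679 ≈ 74265.4 m.
N decimal places → at most half a unit in the last place, 0.5 × 10⁻ᴺ° = 74265.4/2 × 10⁻ᴺ m.
Need 0.5 × 74265.4 × 10⁻ᴺ ≤ 0.028 → 10⁻ᴺ ≤ 7.541e-07, so N ≥ 6.12.
So 7 decimal places suffice (0.00371 m); 6 would allow up to 0.0371 m.

7 decimal places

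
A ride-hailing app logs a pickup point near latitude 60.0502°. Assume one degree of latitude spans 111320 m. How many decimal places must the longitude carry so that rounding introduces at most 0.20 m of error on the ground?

6 decimal places

At 60.0502° one degree of longitude covers 111320 × cos 60.0502° ≈ 111320 × 0.4992 ≈ 55575.5 m.
With N decimal places the half-ulp bound is 0.5·10⁻ᴺ°, or 0.5·10⁻ᴺ × 55575.5 m on the ground.
Setting 27787.8 × 10⁻ᴺ ≤ 0.20 gives 10ᴺ ≥ 1.389e+05, i.e. N ≥ 5.14.
So 6 decimal places suffice (0.0278 m); 5 would allow up to 0.278 m.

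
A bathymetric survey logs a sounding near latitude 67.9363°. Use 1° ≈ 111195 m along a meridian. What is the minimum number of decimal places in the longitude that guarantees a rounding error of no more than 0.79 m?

At 67.9363° one degree of longitude covers 111195 × cos 67.9363° ≈ 111195 × 0.3756 ≈ 41769 m.
With N decimal places the half-ulp bound is 0.5·10⁻ᴺ°, or 0.5·10⁻ᴺ × 41769 m on the ground.
Setting 20884.5 × 10⁻ᴺ ≤ 0.79 gives 10ᴺ ≥ 2.644e+04, i.e. N ≥ 4.42.
N = 4 would give 2.09 m (too coarse); N = 5 gives 0.209 m ≤ 0.79 m.

5 decimal places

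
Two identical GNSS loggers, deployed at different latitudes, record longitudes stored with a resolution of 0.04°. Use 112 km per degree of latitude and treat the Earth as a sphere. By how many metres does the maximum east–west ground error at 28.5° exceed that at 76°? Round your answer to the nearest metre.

With a 0.04° grid the true value lies within half a step, ±0.04°/2 = ±0.02°, of the stored one.
At 28.5°: 0.02° × 112000 × cos 28.5° = 0.02 × 112000 × 0.8788 ≈ 1968.6 m.
Error at 76° = 0.02° × 112000 × cos 76° ≈ 2240 × 0.2419 = 541.91 m.
Difference: 1968.6 − 541.91 = 1426.6 m.

1427 metres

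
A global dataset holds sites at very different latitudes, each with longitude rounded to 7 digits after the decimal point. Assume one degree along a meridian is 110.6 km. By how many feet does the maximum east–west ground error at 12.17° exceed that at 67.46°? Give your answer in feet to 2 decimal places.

Rounding to 7 decimal places leaves the longitude within ±5e-08° of the true value.
At 12.17°: 5e-08° × 110600 × cos 12.17° = 5e-08 × 110600 × 0.9775 ≈ 0.0054057 m.
Error at 67.46° = 5e-08° × 110600 × cos 67.46° ≈ 0.00553 × 0.3833 = 0.0021198 m.
So the lower-latitude error exceeds the higher by 0.0054057 − 0.0021198 = 0.0032859 m.
In feet: 0.00328592 m ÷ 0.3048 ≈ 0.010781 ft.

0.01 feet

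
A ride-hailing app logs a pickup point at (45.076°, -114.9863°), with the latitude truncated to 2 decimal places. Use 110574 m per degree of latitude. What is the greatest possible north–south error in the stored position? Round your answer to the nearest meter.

1106 meters

Truncating at 2 decimal places can drop up to a full unit in the last place, so the latitude may be off by as much as 0.01°.
Along the meridian that is 0.01° × 110574 m/° = 1105.74 m.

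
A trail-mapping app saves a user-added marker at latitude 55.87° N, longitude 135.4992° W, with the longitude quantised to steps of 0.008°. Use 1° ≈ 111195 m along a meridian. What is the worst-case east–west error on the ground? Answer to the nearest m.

250 m

With a 0.008° grid the true value lies within half a step, ±0.008°/2 = ±0.004°, of the stored one.
One degree of longitude at 55.87° is 111195 × cos 55.87° ≈ 111195 × 0.5611 = 62388.5 m.
So at most 0.004° × 62388.5 ≈ 249.554 m east–west.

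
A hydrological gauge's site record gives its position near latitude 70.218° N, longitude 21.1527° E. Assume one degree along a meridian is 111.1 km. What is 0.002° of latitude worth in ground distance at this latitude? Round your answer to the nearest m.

222 m

Along a meridian 0.002° is 0.002 × 111100 = 222.2 m.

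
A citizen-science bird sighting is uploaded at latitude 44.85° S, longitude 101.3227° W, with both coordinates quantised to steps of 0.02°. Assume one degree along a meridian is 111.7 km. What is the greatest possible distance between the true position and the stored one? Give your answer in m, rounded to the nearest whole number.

With a 0.02° grid the true value lies within half a step, ±0.02°/2 = ±0.01°, of the stored one.
Latitude error → 0.01 × 111700 = 1117 m along the meridian.
E–W at 44.85°: 0.01° × 111700 × cos 44.85° = 0.01 × 111700 × 0.7090 ≈ 791.903 m.
Combining orthogonally: (1117² + 791.903²)^½ ≈ 1369.23 m.

1369 m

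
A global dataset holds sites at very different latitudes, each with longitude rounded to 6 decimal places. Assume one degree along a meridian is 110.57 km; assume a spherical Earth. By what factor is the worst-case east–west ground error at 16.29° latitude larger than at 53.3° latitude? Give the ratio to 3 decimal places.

Rounding to 6 decimal places leaves the longitude within ±5e-07° of the true value.
Error at 16.29° = 5e-07° × 110570 × cos 16.29° ≈ 0.055285 × 0.9599 = 0.053066 m.
Error at 53.3° = 5e-07° × 110570 × cos 53.3° ≈ 0.055285 × 0.5976 = 0.03304 m.
Ratio: 0.053066 / 0.03304 = cos 16.29° / cos 53.3° ≈ 1.6061.

1.606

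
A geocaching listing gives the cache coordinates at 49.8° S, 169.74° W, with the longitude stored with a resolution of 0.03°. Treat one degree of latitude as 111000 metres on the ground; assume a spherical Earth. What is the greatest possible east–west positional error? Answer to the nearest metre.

With a 0.03° grid the true value lies within half a step, ±0.03°/2 = ±0.015°, of the stored one.
One degree of longitude at 49.8° is 111000 × cos 49.8° ≈ 111000 × 0.6455 = 71645.8 m.
Maximum E–W displacement: 0.015 × 71645.8 = 1074.69 m.

1075 metres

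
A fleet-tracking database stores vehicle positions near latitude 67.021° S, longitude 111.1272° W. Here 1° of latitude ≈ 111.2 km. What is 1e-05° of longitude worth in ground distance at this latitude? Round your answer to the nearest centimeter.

One degree of longitude here spans 111200 × cos 67.021° = 111200 × 0.3904 ≈ 43411.8 m; 1e-05° of that is 0.434118 m.
That is 0.434118 m = 43.412 cm.

43 centimeters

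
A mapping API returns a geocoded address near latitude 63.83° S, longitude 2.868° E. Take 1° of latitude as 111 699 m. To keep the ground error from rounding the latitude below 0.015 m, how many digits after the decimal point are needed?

One degree of latitude covers 111699 m.
N decimal places → at most half a unit in the last place, 0.5 × 10⁻ᴺ° = 111699/2 × 10⁻ᴺ m.
Need 0.5 × 111699 × 10⁻ᴺ ≤ 0.015 → 10⁻ᴺ ≤ 2.686e-07, so N ≥ 6.57.
At 6 places the error can reach 0.0558 m, but 7 places keeps it to 0.00558 m.

7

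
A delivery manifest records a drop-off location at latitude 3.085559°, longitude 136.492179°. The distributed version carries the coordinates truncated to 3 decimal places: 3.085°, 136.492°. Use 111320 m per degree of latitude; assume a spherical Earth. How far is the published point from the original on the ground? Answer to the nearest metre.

65 metres

Δlat = 3.085559 − 3.085 = +0.000559°; Δlon = 136.492179 − 136.492 = +0.000179°.
N–S: 0.000559° × 111320 m/° = 62.2279 m.
East–west at this latitude: 0.000179° × 111320 × cos 3.085° ≈ 0.000179 × 111159 = 19.8974 m.
Combined displacement = (62.2279² + 19.8974²)^½ ≈ 65.3316 m.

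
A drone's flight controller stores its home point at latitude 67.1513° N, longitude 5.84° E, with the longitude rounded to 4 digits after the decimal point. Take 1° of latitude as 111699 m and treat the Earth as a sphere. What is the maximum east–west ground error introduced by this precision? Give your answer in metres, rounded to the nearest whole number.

Rounding to 4 decimal places leaves the longitude within ±5e-05° of the true value.
One degree of longitude at 67.1513° is 111699 × cos 67.1513° ≈ 111699 × 0.3883 = 43372.6 m.
Maximum E–W displacement: 5e-05 × 43372.6 = 2.16863 m.

2 metres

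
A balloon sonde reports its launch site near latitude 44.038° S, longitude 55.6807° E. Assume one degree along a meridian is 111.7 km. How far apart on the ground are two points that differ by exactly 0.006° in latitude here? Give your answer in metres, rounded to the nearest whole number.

0.006° × 111700 m/° = 670.2 m.

670 metres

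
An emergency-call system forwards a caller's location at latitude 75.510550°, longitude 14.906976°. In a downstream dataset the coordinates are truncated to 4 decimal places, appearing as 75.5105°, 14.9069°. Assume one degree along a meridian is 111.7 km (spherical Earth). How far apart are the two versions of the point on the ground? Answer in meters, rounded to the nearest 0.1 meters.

6.0 meters

Δlat = 75.510550 − 75.5105 = +0.000050°; Δlon = 14.906976 − 14.9069 = +0.000076°.
N–S: 0.000050° × 111700 m/° = 5.585 m.
E–W at 75.5105°: 0.000076° × 111700 × cos 75.5105° = 0.000076 × 111700 × 0.2502 ≈ 2.12402 m.
Distance: √(5.585² + 2.12402²) ≈ 5.97526 m.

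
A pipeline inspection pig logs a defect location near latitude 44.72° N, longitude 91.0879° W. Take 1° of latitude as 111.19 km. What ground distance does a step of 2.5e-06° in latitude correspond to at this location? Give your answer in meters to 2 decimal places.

Along a meridian 2.5e-06° is 2.5e-06 × 111190 = 0.277975 m.

0.28 meters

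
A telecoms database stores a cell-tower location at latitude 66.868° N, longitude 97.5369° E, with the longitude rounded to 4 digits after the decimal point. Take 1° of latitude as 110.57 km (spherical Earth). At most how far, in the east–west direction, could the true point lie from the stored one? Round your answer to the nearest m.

2 m

Rounding to 4 decimal places leaves the longitude within ±5e-05° of the true value.
At latitude 66.868° a degree of longitude spans 110570 m × cos 66.868° = 110570 × 0.3929 ≈ 43437.5 m.
East–west error: 5e-05° × 43437.5 m/° ≈ 2.17188 m.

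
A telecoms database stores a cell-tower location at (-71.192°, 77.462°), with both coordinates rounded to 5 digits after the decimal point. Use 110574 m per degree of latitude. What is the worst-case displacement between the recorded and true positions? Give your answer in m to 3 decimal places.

0.581 m

Rounding to 5 decimal places leaves each coordinate within ±5e-06° of the true value.
Latitude error → 5e-06 × 110574 = 0.55287 m along the meridian.
Longitude error → 5e-06 × 110574 × cos 71.192° = 5e-06 × 110574 × 0.3224 ≈ 0.178244 m.
Worst case both components are at the extreme and orthogonal: √(0.55287² + 0.178244²) ≈ 0.580893 m.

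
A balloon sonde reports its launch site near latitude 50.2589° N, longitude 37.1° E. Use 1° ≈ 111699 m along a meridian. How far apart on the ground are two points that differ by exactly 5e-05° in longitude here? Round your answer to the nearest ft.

12 ft

At 50.2589° a degree of longitude is 111699 × cos 50.2589° ≈ 71411.4 m, so 5e-05° corresponds to 3.57057 m.
Converting: 3.57057 m × 3.2808 ft/m ≈ 11.714 ft.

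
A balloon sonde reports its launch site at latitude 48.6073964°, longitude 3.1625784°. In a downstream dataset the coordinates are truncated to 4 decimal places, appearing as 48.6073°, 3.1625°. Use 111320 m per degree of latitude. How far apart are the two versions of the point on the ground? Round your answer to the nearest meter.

12 meters

Δlat = 48.6073964 − 48.6073 = +0.0000964°; Δlon = 3.1625784 − 3.1625 = +0.0000784°.
North–south shift: 0.0000964 × 111320 = 10.7312 m.
East–west at this latitude: 0.0000784° × 111320 × cos 48.6073° ≈ 0.0000784 × 73606.6 = 5.77076 m.
Distance: √(10.7312² + 5.77076²) ≈ 12.1845 m.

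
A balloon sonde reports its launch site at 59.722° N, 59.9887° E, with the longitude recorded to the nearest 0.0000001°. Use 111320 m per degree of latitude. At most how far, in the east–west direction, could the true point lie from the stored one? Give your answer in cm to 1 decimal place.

0.3 cm

Rounding to 7 decimal places leaves the longitude within ±5e-08° of the true value.
At latitude 59.722° a degree of longitude spans 111320 m × cos 59.722° = 111320 × 0.5042 ≈ 56127.1 m.
So at most 5e-08° × 56127.1 ≈ 0.00280636 m east–west.
That is 0.00280636 m = 0.28064 cm.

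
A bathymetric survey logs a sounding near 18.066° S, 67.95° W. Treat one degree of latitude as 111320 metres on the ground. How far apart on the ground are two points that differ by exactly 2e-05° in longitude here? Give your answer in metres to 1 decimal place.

2.1 metres

2e-05° of longitude at 18.066° is 2e-05 × 111320 × cos 18.066° ≈ 2e-05 × 105832 = 2.11664 m.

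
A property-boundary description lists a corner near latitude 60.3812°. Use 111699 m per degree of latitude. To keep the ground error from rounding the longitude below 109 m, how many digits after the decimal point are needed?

3 decimal places

At 60.3812° one degree of longitude covers 111699 × cos 60.3812° ≈ 111699 × 0.4942 ≈ 55204.7 m.
N decimal places → at most half a unit in the last place, 0.5 × 10⁻ᴺ° = 55204.7/2 × 10⁻ᴺ m.
Need 0.5 × 55204.7 × 10⁻ᴺ ≤ 109 → 10⁻ᴺ ≤ 3.949e-03, so N ≥ 2.40.
At 2 places the error can reach 276 m, but 3 places keeps it to 27.6 m.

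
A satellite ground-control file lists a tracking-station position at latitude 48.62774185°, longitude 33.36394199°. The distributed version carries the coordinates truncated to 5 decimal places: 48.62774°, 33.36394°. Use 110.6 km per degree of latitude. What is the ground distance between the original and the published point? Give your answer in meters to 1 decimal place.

The latitude changed by +0.00000185° and the longitude by +0.00000199°.
North–south shift: 0.00000185 × 110600 = 0.20461 m.
E–W at 48.6277°: 0.00000199° × 110600 × cos 48.6277° = 0.00000199 × 110600 × 0.6609 ≈ 0.145471 m.
Distance: √(0.20461² + 0.145471²) ≈ 0.251052 m.

0.3 meters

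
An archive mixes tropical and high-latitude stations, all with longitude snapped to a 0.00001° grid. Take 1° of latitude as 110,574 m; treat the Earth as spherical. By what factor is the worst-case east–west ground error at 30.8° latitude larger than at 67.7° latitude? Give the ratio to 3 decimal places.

2.264

With a 0.00001° grid the true value lies within half a step, ±0.00001°/2 = ±5e-06°, of the stored one.
At 30.8°: 5e-06° × 110574 × cos 30.8° = 5e-06 × 110574 × 0.8590 ≈ 0.47489 m.
At 67.7°: 5e-06° × 110574 × cos 67.7° = 5e-06 × 110574 × 0.3795 ≈ 0.20979 m.
Ratio: 0.47489 / 0.20979 = cos 30.8° / cos 67.7° ≈ 2.2637.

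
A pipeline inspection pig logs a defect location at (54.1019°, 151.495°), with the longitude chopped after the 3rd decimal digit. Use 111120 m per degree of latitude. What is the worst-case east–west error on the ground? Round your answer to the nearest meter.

Truncating at 3 decimal places can drop up to a full unit in the last place, so the longitude may be off by as much as 0.001°.
At latitude 54.1019° a degree of longitude spans 111120 m × cos 54.1019° = 111120 × 0.5863 ≈ 65154.7 m.
East–west error: 0.001° × 65154.7 m/° ≈ 65.1547 m.

65 meters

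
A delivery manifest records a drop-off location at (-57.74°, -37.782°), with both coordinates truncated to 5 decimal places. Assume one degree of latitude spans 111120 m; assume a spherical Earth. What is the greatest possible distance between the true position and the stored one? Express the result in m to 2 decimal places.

1.26 m

Truncating at 5 decimal places can drop up to a full unit in the last place, so each coordinate may be off by as much as 1e-05°.
N–S: 1e-05° × 111120 m/° = 1.1112 m.
E–W at 57.74°: 1e-05° × 111120 × cos 57.74° = 1e-05 × 111120 × 0.5338 ≈ 0.593116 m.
Combining orthogonally: (1.1112² + 0.593116²)^½ ≈ 1.25958 m.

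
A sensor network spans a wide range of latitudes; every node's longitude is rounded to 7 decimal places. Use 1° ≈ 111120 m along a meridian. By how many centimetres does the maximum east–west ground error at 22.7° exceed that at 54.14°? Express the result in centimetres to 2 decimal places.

0.19 centimetres

Rounding to 7 decimal places leaves the longitude within ±5e-08° of the true value.
Error at 22.7° = 5e-08° × 111120 × cos 22.7° ≈ 0.005556 × 0.9225 = 0.0051256 m.
Error at 54.14° = 5e-08° × 111120 × cos 54.14° ≈ 0.005556 × 0.5858 = 0.0032547 m.
Difference: 0.0051256 − 0.0032547 = 0.0018709 m.
That is 0.00187088 m = 0.18709 cm.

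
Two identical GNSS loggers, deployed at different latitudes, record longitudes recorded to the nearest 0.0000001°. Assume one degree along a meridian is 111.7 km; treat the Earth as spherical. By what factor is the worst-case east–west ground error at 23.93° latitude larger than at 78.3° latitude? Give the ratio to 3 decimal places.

4.507

Rounding to 7 decimal places leaves the longitude within ±5e-08° of the true value.
At 23.93°: 5e-08° × 111700 × cos 23.93° = 5e-08 × 111700 × 0.9140 ≈ 0.0051049 m.
Error at 78.3° = 5e-08° × 111700 × cos 78.3° ≈ 0.005585 × 0.2028 = 0.0011326 m.
The ratio reduces to cos 23.93° / cos 78.3° = 0.9140/0.2028 ≈ 4.5074.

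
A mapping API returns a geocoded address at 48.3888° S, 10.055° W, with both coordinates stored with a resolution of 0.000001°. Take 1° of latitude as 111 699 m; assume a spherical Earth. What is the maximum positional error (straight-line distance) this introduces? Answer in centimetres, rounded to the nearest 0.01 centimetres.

With a 0.000001° grid the true value lies within half a step, ±0.000001°/2 = ±5e-07°, of the stored one.
Latitude error → 5e-07 × 111699 = 0.0558495 m along the meridian.
East–west component at 48.3888°: 5e-07° × 111699 × cos 48.3888° ≈ 5e-07 × 74176.2 ≈ 0.0370881 m.
The two errors are perpendicular, so the maximum displacement is √(0.0558495² + 0.0370881²) ≈ 0.0670425 m.
That is 0.0670425 m = 6.7042 cm.

6.70 centimetres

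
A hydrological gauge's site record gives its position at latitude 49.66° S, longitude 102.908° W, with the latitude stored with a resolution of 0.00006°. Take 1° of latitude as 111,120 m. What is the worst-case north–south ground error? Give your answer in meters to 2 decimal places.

With a 0.00006° grid the true value lies within half a step, ±0.00006°/2 = ±3e-05°, of the stored one.
Along the meridian that is 3e-05° × 111120 m/° = 3.3336 m.

3.33 meters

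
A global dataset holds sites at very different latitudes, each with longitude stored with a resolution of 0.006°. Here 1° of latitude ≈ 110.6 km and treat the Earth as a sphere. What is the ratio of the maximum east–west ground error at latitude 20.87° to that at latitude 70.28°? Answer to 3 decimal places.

With a 0.006° grid the true value lies within half a step, ±0.006°/2 = ±0.003°, of the stored one.
At 20.87°: 0.003° × 110600 × cos 20.87° = 0.003 × 110600 × 0.9344 ≈ 310.03 m.
At 70.28°: 0.003° × 110600 × cos 70.28° = 0.003 × 110600 × 0.3374 ≈ 111.96 m.
The ratio reduces to cos 20.87° / cos 70.28° = 0.9344/0.3374 ≈ 2.7692.

2.769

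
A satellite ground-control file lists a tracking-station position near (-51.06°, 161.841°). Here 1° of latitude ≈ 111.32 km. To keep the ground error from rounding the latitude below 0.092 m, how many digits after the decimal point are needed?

One degree of latitude covers 111320 m.
Rounding to N decimal places gives at most 0.5 × 10⁻ᴺ degrees of error, i.e. 0.5 × 10⁻ᴺ × 111320 m.
Setting 55660 × 10⁻ᴺ ≤ 0.092 gives 10ᴺ ≥ 6.05e+05, i.e. N ≥ 5.78.
So 6 decimal places suffice (0.0557 m); 5 would allow up to 0.557 m.

6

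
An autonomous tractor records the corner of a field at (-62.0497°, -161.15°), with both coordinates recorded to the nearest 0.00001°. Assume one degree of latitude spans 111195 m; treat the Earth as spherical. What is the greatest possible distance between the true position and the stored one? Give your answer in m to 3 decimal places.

0.614 m

Rounding to 5 decimal places leaves each coordinate within ±5e-06° of the true value.
N–S: 5e-06° × 111195 m/° = 0.555975 m.
East–west component at 62.0497°: 5e-06° × 111195 × cos 62.0497° ≈ 5e-06 × 52117.7 ≈ 0.260589 m.
The two errors are perpendicular, so the maximum displacement is √(0.555975² + 0.260589²) ≈ 0.614015 m.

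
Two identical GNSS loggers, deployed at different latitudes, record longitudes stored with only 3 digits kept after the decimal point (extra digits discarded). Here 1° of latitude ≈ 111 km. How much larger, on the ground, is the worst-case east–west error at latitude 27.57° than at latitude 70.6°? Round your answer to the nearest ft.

202 ft

Truncating at 3 decimal places can drop up to a full unit in the last place, so the longitude may be off by as much as 0.001°.
At 27.57°: 0.001° × 111000 × cos 27.57° = 0.001 × 111000 × 0.8864 ≈ 98.396 m.
At 70.6°: 0.001° × 111000 × cos 70.6° = 0.001 × 111000 × 0.3322 ≈ 36.87 m.
So the lower-latitude error exceeds the higher by 98.396 − 36.87 = 61.526 m.
In feet: 61.5256 m ÷ 0.3048 ≈ 201.86 ft.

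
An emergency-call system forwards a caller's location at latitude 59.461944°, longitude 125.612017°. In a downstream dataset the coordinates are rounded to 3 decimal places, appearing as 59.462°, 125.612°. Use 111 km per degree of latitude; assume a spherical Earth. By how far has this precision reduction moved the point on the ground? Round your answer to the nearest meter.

6 meters

Δlat = 59.461944 − 59.462 = -0.000056°; Δlon = 125.612017 − 125.612 = +0.000017°.
North–south shift: -0.000056 × 111000 = -6.216 m.
East–west at this latitude: 0.000017° × 111000 × cos 59.462° ≈ 0.000017 × 56400.2 = 0.958803 m.
Hypotenuse of the two orthogonal shifts: √(6.216² + 0.958803²) = 6.28951 m.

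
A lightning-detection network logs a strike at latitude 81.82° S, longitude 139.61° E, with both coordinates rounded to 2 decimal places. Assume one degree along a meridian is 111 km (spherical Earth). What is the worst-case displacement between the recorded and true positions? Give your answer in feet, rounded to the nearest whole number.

Rounding to 2 decimal places leaves each coordinate within ±0.005° of the true value.
N–S: 0.005° × 111000 m/° = 555 m.
Longitude error → 0.005 × 111000 × cos 81.82° = 0.005 × 111000 × 0.1423 ≈ 78.9673 m.
The two errors are perpendicular, so the maximum displacement is √(555² + 78.9673²) ≈ 560.59 m.
In feet: 560.59 m ÷ 0.3048 ≈ 1839.2 ft.

1839 feet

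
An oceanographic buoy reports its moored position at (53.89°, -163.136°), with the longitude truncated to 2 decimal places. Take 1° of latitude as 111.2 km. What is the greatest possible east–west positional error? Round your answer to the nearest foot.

Truncating at 2 decimal places can drop up to a full unit in the last place, so the longitude may be off by as much as 0.01°.
At latitude 53.89° a degree of longitude spans 111200 m × cos 53.89° = 111200 × 0.5893 ≈ 65534.3 m.
So at most 0.01° × 65534.3 ≈ 655.343 m east–west.
Converting: 655.343 m × 3.2808 ft/m ≈ 2150.1 ft.

2150 feet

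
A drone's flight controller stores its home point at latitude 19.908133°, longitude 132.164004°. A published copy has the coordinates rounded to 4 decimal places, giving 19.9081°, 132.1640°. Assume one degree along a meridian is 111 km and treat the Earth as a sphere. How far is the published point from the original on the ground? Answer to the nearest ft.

12 ft

The latitude changed by +0.000033° and the longitude by +0.000004°.
North–south shift: 0.000033 × 111000 = 3.663 m.
E–W at 19.9081°: 0.000004° × 111000 × cos 19.9081° = 0.000004 × 111000 × 0.9402 ≈ 0.417467 m.
Distance: √(3.663² + 0.417467²) ≈ 3.68671 m.
Converting: 3.68671 m × 3.2808 ft/m ≈ 12.096 ft.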